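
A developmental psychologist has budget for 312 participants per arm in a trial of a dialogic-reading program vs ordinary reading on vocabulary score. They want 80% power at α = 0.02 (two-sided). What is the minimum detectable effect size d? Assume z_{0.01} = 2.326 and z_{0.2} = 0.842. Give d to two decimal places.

d_min ≈ 0.25

For two independent groups of n = 312 each: d_min = (z_{α/2} + z_β)·√(2/n).
z-sum = 2.326 + 0.842 = 3.168.
d_min = 3.168 × √(2/312) = 3.168 × 0.0801 = 0.254.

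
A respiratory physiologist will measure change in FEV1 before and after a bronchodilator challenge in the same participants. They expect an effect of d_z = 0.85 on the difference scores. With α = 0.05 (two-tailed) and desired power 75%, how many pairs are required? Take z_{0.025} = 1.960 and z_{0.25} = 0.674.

n = 10 pairs

For a paired (one-sample on differences) test: n = ((z_{α/2} + z_β) / d)².
z_{α/2} + z_β = 1.960 + 0.674 = 2.634.
n = (2.634 / 0.85)² = 3.099² = 9.60.
Round up.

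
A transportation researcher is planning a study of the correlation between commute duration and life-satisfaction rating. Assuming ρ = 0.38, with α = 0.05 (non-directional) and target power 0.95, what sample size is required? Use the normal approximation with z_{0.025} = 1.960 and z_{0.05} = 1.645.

n = 85

Fisher's z: C = ½·ln((1+r)/(1−r)) = ½·ln(2.2258) = 0.4001.
n = ((z_{α/2} + z_β)/C)² + 3.
(1.960 + 1.645) / 0.4001 = 3.605 / 0.4001 = 9.010.
n = 9.010² + 3 = 81.18 + 3 = 84.2.
Round up.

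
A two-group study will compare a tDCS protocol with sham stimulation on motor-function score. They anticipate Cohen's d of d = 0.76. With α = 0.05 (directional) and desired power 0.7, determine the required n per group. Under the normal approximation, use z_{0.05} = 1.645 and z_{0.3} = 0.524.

n = 17 per group

For two independent groups with equal n: n = 2·((z_{α} + z_β) / d)².
z_{α} + z_β = 1.645 + 0.524 = 2.169.
n = 2 × (2.169 / 0.76)² = 2 × 2.854² = 2 × 8.15 = 16.3.
Round up to the next whole participant.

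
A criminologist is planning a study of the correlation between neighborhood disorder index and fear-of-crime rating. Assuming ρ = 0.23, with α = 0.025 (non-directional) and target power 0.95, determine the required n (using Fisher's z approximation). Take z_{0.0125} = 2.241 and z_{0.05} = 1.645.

n = 279

Fisher's z: C = ½·ln((1+r)/(1−r)) = ½·ln(1.5974) = 0.2342.
n = ((z_{α/2} + z_β)/C)² + 3.
(2.241 + 1.645) / 0.2342 = 3.886 / 0.2342 = 16.593.
n = 16.593² + 3 = 275.32 + 3 = 278.3.
Round up.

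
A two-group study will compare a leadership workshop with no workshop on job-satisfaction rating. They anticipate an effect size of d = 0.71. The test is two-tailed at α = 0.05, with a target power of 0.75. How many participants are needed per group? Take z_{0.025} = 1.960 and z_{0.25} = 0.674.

n = 28 per group

For two independent groups with equal n: n = 2·((z_{α/2} + z_β) / d)².
z_{α/2} + z_β = 1.960 + 0.674 = 2.634.
n = 2 × (2.634 / 0.71)² = 2 × 3.710² = 2 × 13.76 = 27.5.
Round up to the next whole participant.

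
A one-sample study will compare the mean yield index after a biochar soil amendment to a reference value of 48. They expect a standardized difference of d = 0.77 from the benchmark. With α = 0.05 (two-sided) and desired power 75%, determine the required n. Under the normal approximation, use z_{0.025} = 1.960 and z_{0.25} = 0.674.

For a one-sample test: n = ((z_{α/2} + z_β) / d)².
z_{α/2} + z_β = 1.960 + 0.674 = 2.634.
n = (2.634 / 0.77)² = 3.421² = 11.70.
Round up.

n = 12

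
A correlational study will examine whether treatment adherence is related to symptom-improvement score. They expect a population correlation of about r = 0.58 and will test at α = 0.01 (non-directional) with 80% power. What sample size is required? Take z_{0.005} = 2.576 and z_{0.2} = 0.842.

Fisher's z: C = ½·ln((1+r)/(1−r)) = ½·ln(3.7619) = 0.6625.
n = ((z_{α/2} + z_β)/C)² + 3.
(2.576 + 0.842) / 0.6625 = 3.418 / 0.6625 = 5.159.
n = 5.159² + 3 = 26.62 + 3 = 29.6.
Round up.

n = 30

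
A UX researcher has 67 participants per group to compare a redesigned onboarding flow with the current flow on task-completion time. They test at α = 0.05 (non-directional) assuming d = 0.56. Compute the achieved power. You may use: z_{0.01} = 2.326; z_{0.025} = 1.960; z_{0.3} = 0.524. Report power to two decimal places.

power ≈ 0.90

For two equal groups, power = Φ(d·√(n/2) − z_{α/2}).
d·√(n/2) = 0.56 × √(67/2) = 0.56 × 5.788 = 3.241.
z_β = 3.241 − 1.960 = 1.281.
Power = Φ(1.281) = 0.900.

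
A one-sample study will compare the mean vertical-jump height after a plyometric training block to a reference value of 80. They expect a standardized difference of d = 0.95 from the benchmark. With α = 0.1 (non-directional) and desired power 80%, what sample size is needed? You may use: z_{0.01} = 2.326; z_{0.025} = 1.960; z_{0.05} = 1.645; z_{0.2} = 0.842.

n = 7

For a one-sample test: n = ((z_{α/2} + z_β) / d)².
z_{α/2} + z_β = 1.645 + 0.842 = 2.487.
n = (2.487 / 0.95)² = 2.618² = 6.85.
Round up.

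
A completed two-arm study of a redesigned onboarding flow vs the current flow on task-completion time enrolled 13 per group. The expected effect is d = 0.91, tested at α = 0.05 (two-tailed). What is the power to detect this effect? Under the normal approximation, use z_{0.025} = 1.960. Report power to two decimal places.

For two equal groups, power = Φ(d·√(n/2) − z_{α/2}).
d·√(n/2) = 0.91 × √(13/2) = 0.91 × 2.550 = 2.320.
z_β = 2.320 − 1.960 = 0.360.
Power = Φ(0.360) = 0.641.

power ≈ 0.64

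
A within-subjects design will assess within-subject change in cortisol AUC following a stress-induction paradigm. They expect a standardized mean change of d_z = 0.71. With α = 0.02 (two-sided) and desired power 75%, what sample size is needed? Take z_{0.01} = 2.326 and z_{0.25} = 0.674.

For a paired (one-sample on differences) test: n = ((z_{α/2} + z_β) / d)².
z_{α/2} + z_β = 2.326 + 0.674 = 3.000.
n = (3.000 / 0.71)² = 4.225² = 17.85.
Round up.

n = 18 pairs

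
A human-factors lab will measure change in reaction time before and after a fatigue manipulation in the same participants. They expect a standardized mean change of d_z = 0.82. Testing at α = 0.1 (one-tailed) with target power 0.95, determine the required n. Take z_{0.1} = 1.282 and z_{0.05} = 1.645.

n = 13 pairs

For a paired (one-sample on differences) test: n = ((z_{α} + z_β) / d)².
z_{α} + z_β = 1.282 + 1.645 = 2.927.
n = (2.927 / 0.82)² = 3.570² = 12.74.
Round up.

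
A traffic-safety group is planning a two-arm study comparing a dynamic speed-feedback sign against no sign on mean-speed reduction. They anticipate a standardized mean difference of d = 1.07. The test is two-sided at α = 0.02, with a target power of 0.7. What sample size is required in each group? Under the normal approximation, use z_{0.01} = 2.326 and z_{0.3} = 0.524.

n = 15 per group

For two independent groups with equal n: n = 2·((z_{α/2} + z_β) / d)².
z_{α/2} + z_β = 2.326 + 0.524 = 2.850.
n = 2 × (2.850 / 1.07)² = 2 × 2.664² = 2 × 7.09 = 14.2.
Round up to the next whole participant.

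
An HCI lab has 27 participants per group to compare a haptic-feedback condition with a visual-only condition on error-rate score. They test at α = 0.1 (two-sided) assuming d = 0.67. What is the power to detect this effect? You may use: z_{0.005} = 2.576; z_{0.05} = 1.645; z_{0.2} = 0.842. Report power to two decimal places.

power ≈ 0.79

For two equal groups, power = Φ(d·√(n/2) − z_{α/2}).
d·√(n/2) = 0.67 × √(27/2) = 0.67 × 3.674 = 2.462.
z_β = 2.462 − 1.645 = 0.817.
Power = Φ(0.817) = 0.793.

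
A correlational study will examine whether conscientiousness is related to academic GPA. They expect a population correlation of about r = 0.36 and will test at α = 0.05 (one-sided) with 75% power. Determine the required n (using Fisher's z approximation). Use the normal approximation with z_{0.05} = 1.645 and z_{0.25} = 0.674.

n = 41

Fisher's z: C = ½·ln((1+r)/(1−r)) = ½·ln(2.1250) = 0.3769.
n = ((z_{α} + z_β)/C)² + 3.
(1.645 + 0.674) / 0.3769 = 2.319 / 0.3769 = 6.153.
n = 6.153² + 3 = 37.86 + 3 = 40.9.
Round up.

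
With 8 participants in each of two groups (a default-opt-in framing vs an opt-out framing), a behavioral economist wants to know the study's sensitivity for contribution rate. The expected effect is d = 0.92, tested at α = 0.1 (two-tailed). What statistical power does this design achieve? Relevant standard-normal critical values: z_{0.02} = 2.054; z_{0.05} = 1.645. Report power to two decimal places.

power ≈ 0.58

For two equal groups, power = Φ(d·√(n/2) − z_{α/2}).
d·√(n/2) = 0.92 × √(8/2) = 0.92 × 2.000 = 1.840.
z_β = 1.840 − 1.645 = 0.195.
Power = Φ(0.195) = 0.577.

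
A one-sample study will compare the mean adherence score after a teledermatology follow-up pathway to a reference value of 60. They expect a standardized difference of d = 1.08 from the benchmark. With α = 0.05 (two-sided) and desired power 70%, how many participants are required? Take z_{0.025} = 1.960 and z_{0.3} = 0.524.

For a one-sample test: n = ((z_{α/2} + z_β) / d)².
z_{α/2} + z_β = 1.960 + 0.524 = 2.484.
n = (2.484 / 1.08)² = 2.300² = 5.29.
Round up.

n = 6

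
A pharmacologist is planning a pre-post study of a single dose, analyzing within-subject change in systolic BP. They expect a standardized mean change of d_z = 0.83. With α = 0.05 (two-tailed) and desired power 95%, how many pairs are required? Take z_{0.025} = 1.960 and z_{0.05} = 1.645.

n = 19 pairs

For a paired (one-sample on differences) test: n = ((z_{α/2} + z_β) / d)².
z_{α/2} + z_β = 1.960 + 1.645 = 3.605.
n = (3.605 / 0.83)² = 4.343² = 18.86.
Round up.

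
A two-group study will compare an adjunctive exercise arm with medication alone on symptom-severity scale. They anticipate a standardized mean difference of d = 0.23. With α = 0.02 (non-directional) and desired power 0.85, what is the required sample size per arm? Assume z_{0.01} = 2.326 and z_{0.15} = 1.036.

For two independent groups with equal n: n = 2·((z_{α/2} + z_β) / d)².
z_{α/2} + z_β = 2.326 + 1.036 = 3.362.
n = 2 × (3.362 / 0.23)² = 2 × 14.617² = 2 × 213.67 = 427.3.
Round up to the next whole participant.

n = 428 per group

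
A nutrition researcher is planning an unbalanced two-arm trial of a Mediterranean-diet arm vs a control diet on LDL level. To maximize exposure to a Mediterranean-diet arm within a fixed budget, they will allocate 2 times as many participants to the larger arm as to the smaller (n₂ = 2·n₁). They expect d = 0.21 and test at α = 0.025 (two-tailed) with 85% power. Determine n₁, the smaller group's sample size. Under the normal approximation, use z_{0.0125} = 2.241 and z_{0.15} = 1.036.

n₁ = 366

With allocation ratio k = n₂/n₁ = 2, Var(x̄₁−x̄₂) = σ²(1/n₁ + 1/(k·n₁)) = σ²·(k+1)/(k·n₁).
So n₁ = (1 + 1/k)·((z_{α/2} + z_β)/d)² = 1.500 × (3.277/0.21)².
n₁ = 1.500 × 243.51 = 365.3.
Round up: n₁ = 366, giving n₂ = 2 × 366 = 732.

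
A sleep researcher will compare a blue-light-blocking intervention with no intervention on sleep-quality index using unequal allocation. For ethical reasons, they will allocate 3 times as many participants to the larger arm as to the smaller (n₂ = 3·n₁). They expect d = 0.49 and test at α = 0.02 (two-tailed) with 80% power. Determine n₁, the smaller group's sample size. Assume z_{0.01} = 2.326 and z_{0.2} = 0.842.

n₁ = 56

With allocation ratio k = n₂/n₁ = 3, Var(x̄₁−x̄₂) = σ²(1/n₁ + 1/(k·n₁)) = σ²·(k+1)/(k·n₁).
So n₁ = (1 + 1/k)·((z_{α/2} + z_β)/d)² = 1.333 × (3.168/0.49)².
n₁ = 1.333 × 41.80 = 55.7.
Round up: n₁ = 56, giving n₂ = 3 × 56 = 168.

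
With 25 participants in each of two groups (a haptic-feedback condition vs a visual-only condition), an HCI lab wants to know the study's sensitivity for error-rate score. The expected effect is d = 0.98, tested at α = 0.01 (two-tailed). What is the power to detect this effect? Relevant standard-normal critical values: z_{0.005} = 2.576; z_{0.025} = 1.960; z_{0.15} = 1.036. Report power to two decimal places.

For two equal groups, power = Φ(d·√(n/2) − z_{α/2}).
d·√(n/2) = 0.98 × √(25/2) = 0.98 × 3.536 = 3.465.
z_β = 3.465 − 2.576 = 0.889.
Power = Φ(0.889) = 0.813.

power ≈ 0.81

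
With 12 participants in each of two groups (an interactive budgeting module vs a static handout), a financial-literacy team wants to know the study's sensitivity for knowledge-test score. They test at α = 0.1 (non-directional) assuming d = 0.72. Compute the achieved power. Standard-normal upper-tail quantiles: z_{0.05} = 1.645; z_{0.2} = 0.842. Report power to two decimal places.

power ≈ 0.55

For two equal groups, power = Φ(d·√(n/2) − z_{α/2}).
d·√(n/2) = 0.72 × √(12/2) = 0.72 × 2.449 = 1.764.
z_β = 1.764 − 1.645 = 0.119.
Power = Φ(0.119) = 0.547.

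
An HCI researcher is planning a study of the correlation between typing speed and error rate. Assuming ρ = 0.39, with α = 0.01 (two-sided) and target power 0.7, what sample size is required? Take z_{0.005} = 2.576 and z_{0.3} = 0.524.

Fisher's z: C = ½·ln((1+r)/(1−r)) = ½·ln(2.2787) = 0.4118.
n = ((z_{α/2} + z_β)/C)² + 3.
(2.576 + 0.524) / 0.4118 = 3.100 / 0.4118 = 7.528.
n = 7.528² + 3 = 56.67 + 3 = 59.7.
Round up.

n = 60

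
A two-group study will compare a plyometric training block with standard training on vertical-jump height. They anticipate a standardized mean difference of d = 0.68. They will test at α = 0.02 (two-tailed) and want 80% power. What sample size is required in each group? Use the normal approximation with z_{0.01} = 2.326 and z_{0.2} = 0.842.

For two independent groups with equal n: n = 2·((z_{α/2} + z_β) / d)².
z_{α/2} + z_β = 2.326 + 0.842 = 3.168.
n = 2 × (3.168 / 0.68)² = 2 × 4.659² = 2 × 21.70 = 43.4.
Round up to the next whole participant.

n = 44 per group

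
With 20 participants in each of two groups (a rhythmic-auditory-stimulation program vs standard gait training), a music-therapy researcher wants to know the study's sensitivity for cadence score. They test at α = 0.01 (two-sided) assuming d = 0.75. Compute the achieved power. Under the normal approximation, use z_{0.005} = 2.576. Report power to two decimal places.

power ≈ 0.42

For two equal groups, power = Φ(d·√(n/2) − z_{α/2}).
d·√(n/2) = 0.75 × √(20/2) = 0.75 × 3.162 = 2.372.
z_β = 2.372 − 2.576 = -0.204.
Power = Φ(-0.204) = 0.419.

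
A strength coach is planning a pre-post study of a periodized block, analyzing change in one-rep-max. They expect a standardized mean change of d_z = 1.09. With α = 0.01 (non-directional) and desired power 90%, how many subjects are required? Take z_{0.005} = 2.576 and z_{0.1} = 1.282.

For a paired (one-sample on differences) test: n = ((z_{α/2} + z_β) / d)².
z_{α/2} + z_β = 2.576 + 1.282 = 3.858.
n = (3.858 / 1.09)² = 3.539² = 12.53.
Round up.

n = 13 pairs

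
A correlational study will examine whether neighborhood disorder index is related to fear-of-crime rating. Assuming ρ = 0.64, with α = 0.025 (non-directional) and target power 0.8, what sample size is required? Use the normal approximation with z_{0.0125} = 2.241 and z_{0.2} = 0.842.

Fisher's z: C = ½·ln((1+r)/(1−r)) = ½·ln(4.5556) = 0.7582.
n = ((z_{α/2} + z_β)/C)² + 3.
(2.241 + 0.842) / 0.7582 = 3.083 / 0.7582 = 4.066.
n = 4.066² + 3 = 16.53 + 3 = 19.5.
Round up.

n = 20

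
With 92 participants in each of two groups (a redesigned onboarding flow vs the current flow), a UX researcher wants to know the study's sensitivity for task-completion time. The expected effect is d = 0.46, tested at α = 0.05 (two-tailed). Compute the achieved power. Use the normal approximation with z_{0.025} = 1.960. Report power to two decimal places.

power ≈ 0.88

For two equal groups, power = Φ(d·√(n/2) − z_{α/2}).
d·√(n/2) = 0.46 × √(92/2) = 0.46 × 6.782 = 3.120.
z_β = 3.120 − 1.960 = 1.160.
Power = Φ(1.160) = 0.877.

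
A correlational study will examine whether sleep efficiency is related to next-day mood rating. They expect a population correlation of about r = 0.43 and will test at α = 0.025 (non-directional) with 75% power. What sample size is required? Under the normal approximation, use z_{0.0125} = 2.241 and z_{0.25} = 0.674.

n = 44

Fisher's z: C = ½·ln((1+r)/(1−r)) = ½·ln(2.5088) = 0.4599.
n = ((z_{α/2} + z_β)/C)² + 3.
(2.241 + 0.674) / 0.4599 = 2.915 / 0.4599 = 6.338.
n = 6.338² + 3 = 40.17 + 3 = 43.2.
Round up.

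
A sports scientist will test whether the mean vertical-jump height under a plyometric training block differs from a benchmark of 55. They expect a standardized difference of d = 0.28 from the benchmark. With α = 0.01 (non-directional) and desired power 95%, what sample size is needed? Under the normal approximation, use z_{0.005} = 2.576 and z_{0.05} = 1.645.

For a one-sample test: n = ((z_{α/2} + z_β) / d)².
z_{α/2} + z_β = 2.576 + 1.645 = 4.221.
n = (4.221 / 0.28)² = 15.075² = 227.26.
Round up.

n = 228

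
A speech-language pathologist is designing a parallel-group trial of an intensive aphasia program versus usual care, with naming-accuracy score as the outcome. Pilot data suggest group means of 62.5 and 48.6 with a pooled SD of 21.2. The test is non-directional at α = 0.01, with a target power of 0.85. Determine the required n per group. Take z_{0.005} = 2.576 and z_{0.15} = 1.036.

Cohen's d = |M₁ − M₂| / SD_pooled = |62.5 − 48.6| / 21.2 = 13.9 / 21.2 = 0.656.
For two independent groups with equal n: n = 2·((z_{α/2} + z_β) / d)².
z_{α/2} + z_β = 2.576 + 1.036 = 3.612.
n = 2 × (3.612 / 0.656)² = 2 × 5.506² = 2 × 30.32 = 60.6.
Round up to the next whole participant.

n = 61 per group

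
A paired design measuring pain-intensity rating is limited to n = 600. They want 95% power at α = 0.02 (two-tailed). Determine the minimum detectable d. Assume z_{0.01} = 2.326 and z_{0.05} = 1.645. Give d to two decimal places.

d_min ≈ 0.16

For a single sample (or paired design) of n = 600: d_min = (z_{α/2} + z_β)/√n.
z-sum = 2.326 + 1.645 = 3.971.
d_min = 3.971 / √600 = 3.971 / 24.495 = 0.162.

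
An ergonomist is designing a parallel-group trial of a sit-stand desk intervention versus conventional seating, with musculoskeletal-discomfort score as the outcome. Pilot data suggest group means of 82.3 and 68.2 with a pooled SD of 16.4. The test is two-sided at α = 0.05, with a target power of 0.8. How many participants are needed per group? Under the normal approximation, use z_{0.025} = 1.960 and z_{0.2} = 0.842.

n = 22 per group

Cohen's d = |M₁ − M₂| / SD_pooled = |82.3 − 68.2| / 16.4 = 14.1 / 16.4 = 0.860.
For two independent groups with equal n: n = 2·((z_{α/2} + z_β) / d)².
z_{α/2} + z_β = 1.960 + 0.842 = 2.802.
n = 2 × (2.802 / 0.860)² = 2 × 3.258² = 2 × 10.62 = 21.2.
Round up to the next whole participant.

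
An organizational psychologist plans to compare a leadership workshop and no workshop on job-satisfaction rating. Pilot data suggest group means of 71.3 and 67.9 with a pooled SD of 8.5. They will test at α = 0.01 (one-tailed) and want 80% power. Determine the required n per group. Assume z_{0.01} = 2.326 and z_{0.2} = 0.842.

n = 126 per group

Cohen's d = |M₁ − M₂| / SD_pooled = |71.3 − 67.9| / 8.5 = 3.4 / 8.5 = 0.400.
For two independent groups with equal n: n = 2·((z_{α} + z_β) / d)².
z_{α} + z_β = 2.326 + 0.842 = 3.168.
n = 2 × (3.168 / 0.400)² = 2 × 7.920² = 2 × 62.73 = 125.5.
Round up to the next whole participant.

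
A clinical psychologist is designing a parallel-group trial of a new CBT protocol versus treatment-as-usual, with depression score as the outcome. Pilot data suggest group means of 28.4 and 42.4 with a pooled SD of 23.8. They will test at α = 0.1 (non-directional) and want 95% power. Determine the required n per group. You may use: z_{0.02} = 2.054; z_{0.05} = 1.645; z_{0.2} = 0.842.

n = 63 per group

Cohen's d = |M₁ − M₂| / SD_pooled = |28.4 − 42.4| / 23.8 = 14.0 / 23.8 = 0.588.
For two independent groups with equal n: n = 2·((z_{α/2} + z_β) / d)².
z_{α/2} + z_β = 1.645 + 1.645 = 3.290.
n = 2 × (3.290 / 0.588)² = 2 × 5.595² = 2 × 31.31 = 62.6.
Round up to the next whole participant.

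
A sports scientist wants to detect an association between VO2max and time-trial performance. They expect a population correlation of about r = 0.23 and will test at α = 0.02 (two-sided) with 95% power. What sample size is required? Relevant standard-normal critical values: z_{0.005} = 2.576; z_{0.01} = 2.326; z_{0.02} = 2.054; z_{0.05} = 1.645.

n = 291

Fisher's z: C = ½·ln((1+r)/(1−r)) = ½·ln(1.5974) = 0.2342.
n = ((z_{α/2} + z_β)/C)² + 3.
(2.326 + 1.645) / 0.2342 = 3.971 / 0.2342 = 16.956.
n = 16.956² + 3 = 287.49 + 3 = 290.5.
Round up.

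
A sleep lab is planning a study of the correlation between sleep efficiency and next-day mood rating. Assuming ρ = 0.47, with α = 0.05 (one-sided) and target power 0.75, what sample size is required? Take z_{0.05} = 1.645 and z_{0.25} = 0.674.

n = 24

Fisher's z: C = ½·ln((1+r)/(1−r)) = ½·ln(2.7736) = 0.5101.
n = ((z_{α} + z_β)/C)² + 3.
(1.645 + 0.674) / 0.5101 = 2.319 / 0.5101 = 4.546.
n = 4.546² + 3 = 20.67 + 3 = 23.7.
Round up.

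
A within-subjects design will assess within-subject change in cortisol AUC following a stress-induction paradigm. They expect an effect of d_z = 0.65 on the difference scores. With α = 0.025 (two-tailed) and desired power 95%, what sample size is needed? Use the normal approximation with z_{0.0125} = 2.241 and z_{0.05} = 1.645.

For a paired (one-sample on differences) test: n = ((z_{α/2} + z_β) / d)².
z_{α/2} + z_β = 2.241 + 1.645 = 3.886.
n = (3.886 / 0.65)² = 5.978² = 35.74.
Round up.

n = 36 pairs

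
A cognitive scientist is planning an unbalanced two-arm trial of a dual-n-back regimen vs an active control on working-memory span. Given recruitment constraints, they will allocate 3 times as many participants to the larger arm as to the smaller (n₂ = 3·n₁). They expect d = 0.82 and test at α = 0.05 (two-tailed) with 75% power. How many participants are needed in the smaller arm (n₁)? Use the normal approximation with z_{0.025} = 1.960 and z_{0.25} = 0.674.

n₁ = 14

With allocation ratio k = n₂/n₁ = 3, Var(x̄₁−x̄₂) = σ²(1/n₁ + 1/(k·n₁)) = σ²·(k+1)/(k·n₁).
So n₁ = (1 + 1/k)·((z_{α/2} + z_β)/d)² = 1.333 × (2.634/0.82)².
n₁ = 1.333 × 10.32 = 13.8.
Round up: n₁ = 14, giving n₂ = 3 × 14 = 42.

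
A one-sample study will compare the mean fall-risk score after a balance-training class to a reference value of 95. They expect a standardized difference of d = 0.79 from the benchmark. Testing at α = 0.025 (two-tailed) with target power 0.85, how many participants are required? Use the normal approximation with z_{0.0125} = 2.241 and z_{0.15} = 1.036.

For a one-sample test: n = ((z_{α/2} + z_β) / d)².
z_{α/2} + z_β = 2.241 + 1.036 = 3.277.
n = (3.277 / 0.79)² = 4.148² = 17.21.
Round up.

n = 18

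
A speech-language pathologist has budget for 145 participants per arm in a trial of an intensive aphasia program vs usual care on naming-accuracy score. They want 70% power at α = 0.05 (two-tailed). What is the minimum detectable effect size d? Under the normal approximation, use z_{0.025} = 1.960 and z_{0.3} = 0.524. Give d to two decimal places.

For two independent groups of n = 145 each: d_min = (z_{α/2} + z_β)·√(2/n).
z-sum = 1.960 + 0.524 = 2.484.
d_min = 2.484 × √(2/145) = 2.484 × 0.1174 = 0.292.

d_min ≈ 0.29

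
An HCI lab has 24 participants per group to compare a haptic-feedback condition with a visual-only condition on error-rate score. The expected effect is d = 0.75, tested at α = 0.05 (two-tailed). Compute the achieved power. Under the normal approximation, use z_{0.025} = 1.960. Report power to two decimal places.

power ≈ 0.74

For two equal groups, power = Φ(d·√(n/2) − z_{α/2}).
d·√(n/2) = 0.75 × √(24/2) = 0.75 × 3.464 = 2.598.
z_β = 2.598 − 1.960 = 0.638.
Power = Φ(0.638) = 0.738.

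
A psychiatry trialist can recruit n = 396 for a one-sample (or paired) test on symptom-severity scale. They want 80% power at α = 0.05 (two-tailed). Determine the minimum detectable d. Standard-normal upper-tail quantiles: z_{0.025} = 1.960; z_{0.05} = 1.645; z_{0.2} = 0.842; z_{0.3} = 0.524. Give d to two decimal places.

For a single sample (or paired design) of n = 396: d_min = (z_{α/2} + z_β)/√n.
z-sum = 1.960 + 0.842 = 2.802.
d_min = 2.802 / √396 = 2.802 / 19.900 = 0.141.

d_min ≈ 0.14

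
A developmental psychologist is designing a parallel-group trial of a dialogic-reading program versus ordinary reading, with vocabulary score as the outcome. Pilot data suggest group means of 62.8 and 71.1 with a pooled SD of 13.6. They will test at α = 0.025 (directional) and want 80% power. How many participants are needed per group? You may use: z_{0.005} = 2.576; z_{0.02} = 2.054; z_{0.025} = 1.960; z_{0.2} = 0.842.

Cohen's d = |M₁ − M₂| / SD_pooled = |62.8 − 71.1| / 13.6 = 8.3 / 13.6 = 0.610.
For two independent groups with equal n: n = 2·((z_{α} + z_β) / d)².
z_{α} + z_β = 1.960 + 0.842 = 2.802.
n = 2 × (2.802 / 0.610)² = 2 × 4.593² = 2 × 21.10 = 42.2.
Round up to the next whole participant.

n = 43 per group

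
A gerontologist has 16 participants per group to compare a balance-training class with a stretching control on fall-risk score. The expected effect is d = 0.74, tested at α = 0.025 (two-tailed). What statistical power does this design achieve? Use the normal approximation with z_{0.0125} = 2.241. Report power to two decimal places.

power ≈ 0.44

For two equal groups, power = Φ(d·√(n/2) − z_{α/2}).
d·√(n/2) = 0.74 × √(16/2) = 0.74 × 2.828 = 2.093.
z_β = 2.093 − 2.241 = -0.148.
Power = Φ(-0.148) = 0.441.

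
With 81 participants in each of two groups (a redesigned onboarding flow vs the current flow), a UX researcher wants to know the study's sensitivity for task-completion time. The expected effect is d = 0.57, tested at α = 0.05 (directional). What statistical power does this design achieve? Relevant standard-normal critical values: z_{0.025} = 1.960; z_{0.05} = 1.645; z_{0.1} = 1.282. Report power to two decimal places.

power ≈ 0.98

For two equal groups, power = Φ(d·√(n/2) − z_{α}).
d·√(n/2) = 0.57 × √(81/2) = 0.57 × 6.364 = 3.627.
z_β = 3.627 − 1.645 = 1.982.
Power = Φ(1.982) = 0.976.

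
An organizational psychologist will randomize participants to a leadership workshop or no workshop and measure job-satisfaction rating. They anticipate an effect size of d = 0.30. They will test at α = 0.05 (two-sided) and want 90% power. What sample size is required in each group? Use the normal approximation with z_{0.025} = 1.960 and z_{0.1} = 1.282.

n = 234 per group

For two independent groups with equal n: n = 2·((z_{α/2} + z_β) / d)².
z_{α/2} + z_β = 1.960 + 1.282 = 3.242.
n = 2 × (3.242 / 0.30)² = 2 × 10.807² = 2 × 116.78 = 233.6.
Round up to the next whole participant.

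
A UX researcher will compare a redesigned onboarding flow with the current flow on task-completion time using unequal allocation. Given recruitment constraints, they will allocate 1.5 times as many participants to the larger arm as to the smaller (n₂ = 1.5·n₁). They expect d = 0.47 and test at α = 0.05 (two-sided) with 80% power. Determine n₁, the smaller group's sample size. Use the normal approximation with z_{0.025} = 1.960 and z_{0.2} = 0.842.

n₁ = 60

With allocation ratio k = n₂/n₁ = 1.5, Var(x̄₁−x̄₂) = σ²(1/n₁ + 1/(k·n₁)) = σ²·(k+1)/(k·n₁).
So n₁ = (1 + 1/k)·((z_{α/2} + z_β)/d)² = 1.667 × (2.802/0.47)².
n₁ = 1.667 × 35.54 = 59.2.
Round up: n₁ = 60, giving n₂ = 1.5 × 60 = 90.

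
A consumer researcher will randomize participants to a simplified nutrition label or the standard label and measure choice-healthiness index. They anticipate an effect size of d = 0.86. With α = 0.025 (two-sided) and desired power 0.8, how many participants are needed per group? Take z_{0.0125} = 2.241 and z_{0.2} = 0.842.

For two independent groups with equal n: n = 2·((z_{α/2} + z_β) / d)².
z_{α/2} + z_β = 2.241 + 0.842 = 3.083.
n = 2 × (3.083 / 0.86)² = 2 × 3.585² = 2 × 12.85 = 25.7.
Round up to the next whole participant.

n = 26 per group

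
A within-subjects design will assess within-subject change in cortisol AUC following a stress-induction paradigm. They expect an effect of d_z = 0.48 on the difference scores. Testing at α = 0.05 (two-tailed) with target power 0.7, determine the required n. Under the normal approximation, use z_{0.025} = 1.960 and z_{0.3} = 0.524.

n = 27 pairs

For a paired (one-sample on differences) test: n = ((z_{α/2} + z_β) / d)².
z_{α/2} + z_β = 1.960 + 0.524 = 2.484.
n = (2.484 / 0.48)² = 5.175² = 26.78.
Round up.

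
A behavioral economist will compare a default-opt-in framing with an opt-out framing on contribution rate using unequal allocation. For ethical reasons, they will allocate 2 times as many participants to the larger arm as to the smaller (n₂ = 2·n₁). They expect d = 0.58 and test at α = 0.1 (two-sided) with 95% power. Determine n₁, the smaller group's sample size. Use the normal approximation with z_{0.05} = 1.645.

n₁ = 49

With allocation ratio k = n₂/n₁ = 2, Var(x̄₁−x̄₂) = σ²(1/n₁ + 1/(k·n₁)) = σ²·(k+1)/(k·n₁).
So n₁ = (1 + 1/k)·((z_{α/2} + z_β)/d)² = 1.500 × (3.290/0.58)².
n₁ = 1.500 × 32.18 = 48.3.
Round up: n₁ = 49, giving n₂ = 2 × 49 = 98.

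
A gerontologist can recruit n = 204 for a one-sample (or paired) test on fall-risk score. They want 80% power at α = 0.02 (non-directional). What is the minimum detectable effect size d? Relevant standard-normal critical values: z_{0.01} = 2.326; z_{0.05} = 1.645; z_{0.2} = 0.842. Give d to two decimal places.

d_min ≈ 0.22

For a single sample (or paired design) of n = 204: d_min = (z_{α/2} + z_β)/√n.
z-sum = 2.326 + 0.842 = 3.168.
d_min = 3.168 / √204 = 3.168 / 14.283 = 0.222.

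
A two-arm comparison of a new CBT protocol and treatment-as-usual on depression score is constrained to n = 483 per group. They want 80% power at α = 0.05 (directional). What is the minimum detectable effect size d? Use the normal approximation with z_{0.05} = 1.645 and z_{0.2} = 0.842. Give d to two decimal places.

d_min ≈ 0.16

For two independent groups of n = 483 each: d_min = (z_{α} + z_β)·√(2/n).
z-sum = 1.645 + 0.842 = 2.487.
d_min = 2.487 × √(2/483) = 2.487 × 0.0643 = 0.160.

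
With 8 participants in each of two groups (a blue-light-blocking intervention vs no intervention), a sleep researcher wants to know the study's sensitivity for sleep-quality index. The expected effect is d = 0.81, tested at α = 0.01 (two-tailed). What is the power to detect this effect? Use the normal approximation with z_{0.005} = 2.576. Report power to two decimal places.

For two equal groups, power = Φ(d·√(n/2) − z_{α/2}).
d·√(n/2) = 0.81 × √(8/2) = 0.81 × 2.000 = 1.620.
z_β = 1.620 − 2.576 = -0.956.
Power = Φ(-0.956) = 0.170.

power ≈ 0.17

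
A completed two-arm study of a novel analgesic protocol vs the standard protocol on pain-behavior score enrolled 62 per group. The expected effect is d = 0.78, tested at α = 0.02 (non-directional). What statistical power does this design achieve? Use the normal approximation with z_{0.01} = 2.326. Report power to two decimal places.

power ≈ 0.98

For two equal groups, power = Φ(d·√(n/2) − z_{α/2}).
d·√(n/2) = 0.78 × √(62/2) = 0.78 × 5.568 = 4.343.
z_β = 4.343 − 2.326 = 2.017.
Power = Φ(2.017) = 0.978.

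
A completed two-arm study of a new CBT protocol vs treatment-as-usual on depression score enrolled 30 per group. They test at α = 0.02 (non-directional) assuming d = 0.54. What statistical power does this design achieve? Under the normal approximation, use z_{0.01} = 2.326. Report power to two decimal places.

power ≈ 0.41

For two equal groups, power = Φ(d·√(n/2) − z_{α/2}).
d·√(n/2) = 0.54 × √(30/2) = 0.54 × 3.873 = 2.091.
z_β = 2.091 − 2.326 = -0.235.
Power = Φ(-0.235) = 0.407.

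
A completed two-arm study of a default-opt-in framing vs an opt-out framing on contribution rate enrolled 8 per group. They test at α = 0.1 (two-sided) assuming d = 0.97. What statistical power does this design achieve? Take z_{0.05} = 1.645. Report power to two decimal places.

power ≈ 0.62

For two equal groups, power = Φ(d·√(n/2) − z_{α/2}).
d·√(n/2) = 0.97 × √(8/2) = 0.97 × 2.000 = 1.940.
z_β = 1.940 − 1.645 = 0.295.
Power = Φ(0.295) = 0.616.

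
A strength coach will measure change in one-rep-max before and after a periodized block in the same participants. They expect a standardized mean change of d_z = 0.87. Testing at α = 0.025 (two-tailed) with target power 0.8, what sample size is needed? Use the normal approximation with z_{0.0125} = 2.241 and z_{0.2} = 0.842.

For a paired (one-sample on differences) test: n = ((z_{α/2} + z_β) / d)².
z_{α/2} + z_β = 2.241 + 0.842 = 3.083.
n = (3.083 / 0.87)² = 3.544² = 12.56.
Round up.

n = 13 pairs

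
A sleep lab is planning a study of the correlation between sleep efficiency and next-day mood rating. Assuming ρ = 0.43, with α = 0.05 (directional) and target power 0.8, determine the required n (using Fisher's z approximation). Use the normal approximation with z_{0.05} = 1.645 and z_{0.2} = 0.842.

n = 33

Fisher's z: C = ½·ln((1+r)/(1−r)) = ½·ln(2.5088) = 0.4599.
n = ((z_{α} + z_β)/C)² + 3.
(1.645 + 0.842) / 0.4599 = 2.487 / 0.4599 = 5.408.
n = 5.408² + 3 = 29.24 + 3 = 32.2.
Round up.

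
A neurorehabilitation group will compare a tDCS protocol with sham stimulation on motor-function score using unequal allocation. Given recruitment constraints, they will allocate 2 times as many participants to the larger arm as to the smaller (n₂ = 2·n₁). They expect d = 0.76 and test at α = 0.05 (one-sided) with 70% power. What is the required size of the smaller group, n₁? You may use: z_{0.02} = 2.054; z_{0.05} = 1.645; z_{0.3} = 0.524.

With allocation ratio k = n₂/n₁ = 2, Var(x̄₁−x̄₂) = σ²(1/n₁ + 1/(k·n₁)) = σ²·(k+1)/(k·n₁).
So n₁ = (1 + 1/k)·((z_{α} + z_β)/d)² = 1.500 × (2.169/0.76)².
n₁ = 1.500 × 8.15 = 12.2.
Round up: n₁ = 13, giving n₂ = 2 × 13 = 26.

n₁ = 13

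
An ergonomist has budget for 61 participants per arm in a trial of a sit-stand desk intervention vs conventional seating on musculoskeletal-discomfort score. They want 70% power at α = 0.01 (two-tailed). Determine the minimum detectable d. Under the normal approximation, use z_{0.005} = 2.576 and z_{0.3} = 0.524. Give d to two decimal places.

For two independent groups of n = 61 each: d_min = (z_{α/2} + z_β)·√(2/n).
z-sum = 2.576 + 0.524 = 3.100.
d_min = 3.100 × √(2/61) = 3.100 × 0.1811 = 0.561.

d_min ≈ 0.56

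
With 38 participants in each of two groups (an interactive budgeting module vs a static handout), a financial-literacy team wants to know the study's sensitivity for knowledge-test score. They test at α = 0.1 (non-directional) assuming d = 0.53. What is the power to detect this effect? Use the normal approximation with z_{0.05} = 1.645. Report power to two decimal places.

power ≈ 0.75

For two equal groups, power = Φ(d·√(n/2) − z_{α/2}).
d·√(n/2) = 0.53 × √(38/2) = 0.53 × 4.359 = 2.310.
z_β = 2.310 − 1.645 = 0.665.
Power = Φ(0.665) = 0.747.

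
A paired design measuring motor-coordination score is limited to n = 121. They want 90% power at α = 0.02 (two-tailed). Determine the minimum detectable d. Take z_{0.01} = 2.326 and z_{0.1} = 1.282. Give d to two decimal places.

d_min ≈ 0.33

For a single sample (or paired design) of n = 121: d_min = (z_{α/2} + z_β)/√n.
z-sum = 2.326 + 1.282 = 3.608.
d_min = 3.608 / √121 = 3.608 / 11.000 = 0.328.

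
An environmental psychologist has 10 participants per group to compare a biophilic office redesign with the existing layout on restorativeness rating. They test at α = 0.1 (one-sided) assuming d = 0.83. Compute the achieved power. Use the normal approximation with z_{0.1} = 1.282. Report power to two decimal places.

For two equal groups, power = Φ(d·√(n/2) − z_{α}).
d·√(n/2) = 0.83 × √(10/2) = 0.83 × 2.236 = 1.856.
z_β = 1.856 − 1.282 = 0.574.
Power = Φ(0.574) = 0.717.

power ≈ 0.72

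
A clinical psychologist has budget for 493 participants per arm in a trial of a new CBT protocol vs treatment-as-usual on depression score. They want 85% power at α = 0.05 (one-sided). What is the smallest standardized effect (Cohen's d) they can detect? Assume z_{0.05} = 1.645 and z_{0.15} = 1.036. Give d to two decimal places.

For two independent groups of n = 493 each: d_min = (z_{α} + z_β)·√(2/n).
z-sum = 1.645 + 1.036 = 2.681.
d_min = 2.681 × √(2/493) = 2.681 × 0.0637 = 0.171.

d_min ≈ 0.17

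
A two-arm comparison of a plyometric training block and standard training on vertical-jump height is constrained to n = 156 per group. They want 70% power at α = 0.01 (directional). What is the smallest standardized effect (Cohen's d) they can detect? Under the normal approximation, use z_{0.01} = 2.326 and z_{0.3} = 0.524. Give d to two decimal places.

d_min ≈ 0.32

For two independent groups of n = 156 each: d_min = (z_{α} + z_β)·√(2/n).
z-sum = 2.326 + 0.524 = 2.850.
d_min = 2.850 × √(2/156) = 2.850 × 0.1132 = 0.323.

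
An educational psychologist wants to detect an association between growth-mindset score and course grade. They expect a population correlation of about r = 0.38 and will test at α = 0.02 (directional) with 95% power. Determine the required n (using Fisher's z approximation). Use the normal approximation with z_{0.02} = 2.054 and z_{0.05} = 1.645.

n = 89

Fisher's z: C = ½·ln((1+r)/(1−r)) = ½·ln(2.2258) = 0.4001.
n = ((z_{α} + z_β)/C)² + 3.
(2.054 + 1.645) / 0.4001 = 3.699 / 0.4001 = 9.245.
n = 9.245² + 3 = 85.47 + 3 = 88.5.
Round up.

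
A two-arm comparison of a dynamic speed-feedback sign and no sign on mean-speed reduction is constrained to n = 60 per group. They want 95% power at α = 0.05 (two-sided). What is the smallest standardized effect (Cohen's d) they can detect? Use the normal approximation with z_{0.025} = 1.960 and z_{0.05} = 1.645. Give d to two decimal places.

For two independent groups of n = 60 each: d_min = (z_{α/2} + z_β)·√(2/n).
z-sum = 1.960 + 1.645 = 3.605.
d_min = 3.605 × √(2/60) = 3.605 × 0.1826 = 0.658.

d_min ≈ 0.66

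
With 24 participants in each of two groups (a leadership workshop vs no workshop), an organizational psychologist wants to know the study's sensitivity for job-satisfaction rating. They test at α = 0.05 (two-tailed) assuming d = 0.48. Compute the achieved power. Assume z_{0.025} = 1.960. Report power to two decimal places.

power ≈ 0.38

For two equal groups, power = Φ(d·√(n/2) − z_{α/2}).
d·√(n/2) = 0.48 × √(24/2) = 0.48 × 3.464 = 1.663.
z_β = 1.663 − 1.960 = -0.297.
Power = Φ(-0.297) = 0.383.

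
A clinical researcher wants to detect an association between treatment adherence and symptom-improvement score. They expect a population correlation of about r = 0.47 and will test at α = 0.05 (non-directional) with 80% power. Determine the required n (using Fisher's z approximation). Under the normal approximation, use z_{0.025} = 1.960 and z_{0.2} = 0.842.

Fisher's z: C = ½·ln((1+r)/(1−r)) = ½·ln(2.7736) = 0.5101.
n = ((z_{α/2} + z_β)/C)² + 3.
(1.960 + 0.842) / 0.5101 = 2.802 / 0.5101 = 5.493.
n = 5.493² + 3 = 30.17 + 3 = 33.2.
Round up.

n = 34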